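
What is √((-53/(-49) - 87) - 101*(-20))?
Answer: 27*√130/7 ≈ 43.978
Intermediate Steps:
√((-53/(-49) - 87) - 101*(-20)) = √((-53*(-1/49) - 87) + 2020) = √((53/49 - 87) + 2020) = √(-4210/49 + 2020) = √(94770/49) = 27*√130/7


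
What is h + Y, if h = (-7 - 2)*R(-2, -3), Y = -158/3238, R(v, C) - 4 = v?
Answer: -29221/1619 ≈ -18.049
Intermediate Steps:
R(v, C) = 4 + v
Y = -79/1619 (Y = -158*1/3238 = -79/1619 ≈ -0.048796)
h = -18 (h = (-7 - 2)*(4 - 2) = -9*2 = -18)
h + Y = -18 - 79/1619 = -29221/1619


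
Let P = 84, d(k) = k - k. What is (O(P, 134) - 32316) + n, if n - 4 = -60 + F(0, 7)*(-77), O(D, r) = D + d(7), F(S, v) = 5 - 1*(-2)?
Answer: -32827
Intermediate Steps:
F(S, v) = 7 (F(S, v) = 5 + 2 = 7)
d(k) = 0
O(D, r) = D (O(D, r) = D + 0 = D)
n = -595 (n = 4 + (-60 + 7*(-77)) = 4 + (-60 - 539) = 4 - 599 = -595)
(O(P, 134) - 32316) + n = (84 - 32316) - 595 = -32232 - 595 = -32827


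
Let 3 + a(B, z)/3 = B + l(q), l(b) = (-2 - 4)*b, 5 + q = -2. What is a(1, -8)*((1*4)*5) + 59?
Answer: 2459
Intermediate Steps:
q = -7 (q = -5 - 2 = -7)
l(b) = -6*b
a(B, z) = 117 + 3*B (a(B, z) = -9 + 3*(B - 6*(-7)) = -9 + 3*(B + 42) = -9 + 3*(42 + B) = -9 + (126 + 3*B) = 117 + 3*B)
a(1, -8)*((1*4)*5) + 59 = (117 + 3*1)*((1*4)*5) + 59 = (117 + 3)*(4*5) + 59 = 120*20 + 59 = 2400 + 59 = 2459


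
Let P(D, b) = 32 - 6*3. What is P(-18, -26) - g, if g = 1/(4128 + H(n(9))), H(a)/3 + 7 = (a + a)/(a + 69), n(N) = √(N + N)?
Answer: 41481497795/2963015661 + 46*√2/2963015661 ≈ 14.000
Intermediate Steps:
P(D, b) = 14 (P(D, b) = 32 - 1*18 = 32 - 18 = 14)
n(N) = √2*√N (n(N) = √(2*N) = √2*√N)
H(a) = -21 + 6*a/(69 + a) (H(a) = -21 + 3*((a + a)/(a + 69)) = -21 + 3*((2*a)/(69 + a)) = -21 + 3*(2*a/(69 + a)) = -21 + 6*a/(69 + a))
g = 1/(4128 + 3*(-483 - 15*√2)/(69 + 3*√2)) (g = 1/(4128 + 3*(-483 - 5*√2*√9)/(69 + √2*√9)) = 1/(4128 + 3*(-483 - 5*√2*3)/(69 + √2*3)) = 1/(4128 + 3*(-483 - 15*√2)/(69 + 3*√2)) ≈ 0.00024347)
P(-18, -26) - g = 14 - (721459/2963015661 - 46*√2/2963015661) = 14 + (-721459/2963015661 + 46*√2/2963015661) = 41481497795/2963015661 + 46*√2/2963015661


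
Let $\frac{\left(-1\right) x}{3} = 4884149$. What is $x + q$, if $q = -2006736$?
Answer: $-16659183$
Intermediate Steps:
$x = -14652447$ ($x = \left(-3\right) 4884149 = -14652447$)
$x + q = -14652447 - 2006736 = -16659183$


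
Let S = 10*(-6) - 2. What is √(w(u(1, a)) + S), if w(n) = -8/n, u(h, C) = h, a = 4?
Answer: I*√70 ≈ 8.3666*I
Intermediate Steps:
S = -62 (S = -60 - 2 = -62)
√(w(u(1, a)) + S) = √(-8/1 - 62) = √(-8*1 - 62) = √(-8 - 62) = √(-70) = I*√70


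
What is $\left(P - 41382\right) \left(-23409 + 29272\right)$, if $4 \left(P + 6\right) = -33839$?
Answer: $- \frac{1169029433}{4} \approx -2.9226 \cdot 10^{8}$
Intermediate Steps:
$P = - \frac{33863}{4}$ ($P = -6 + \frac{1}{4} \left(-33839\right) = -6 - \frac{33839}{4} = - \frac{33863}{4} \approx -8465.8$)
$\left(P - 41382\right) \left(-23409 + 29272\right) = \left(- \frac{33863}{4} - 41382\right) \left(-23409 + 29272\right) = \left(- \frac{199391}{4}\right) 5863 = - \frac{1169029433}{4}$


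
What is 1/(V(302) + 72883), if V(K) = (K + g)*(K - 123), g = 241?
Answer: 1/170080 ≈ 5.8796e-6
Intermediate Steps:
V(K) = (-123 + K)*(241 + K) (V(K) = (K + 241)*(K - 123) = (241 + K)*(-123 + K) = (-123 + K)*(241 + K))
1/(V(302) + 72883) = 1/((-29643 + 302² + 118*302) + 72883) = 1/((-29643 + 91204 + 35636) + 72883) = 1/(97197 + 72883) = 1/170080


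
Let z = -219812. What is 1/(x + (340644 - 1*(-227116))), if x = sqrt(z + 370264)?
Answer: 141940/80587816787 - sqrt(37613)/161175633574 ≈ 1.7601e-6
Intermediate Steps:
x = 2*sqrt(37613) (x = sqrt(-219812 + 370264) = sqrt(150452) = 2*sqrt(37613) ≈ 387.88)
1/(x + (340644 - 1*(-227116))) = 1/(2*sqrt(37613) + (340644 - 1*(-227116))) = 1/(2*sqrt(37613) + (340644 + 227116)) = 1/(2*sqrt(37613) + 567760) = 1/(567760 + 2*sqrt(37613))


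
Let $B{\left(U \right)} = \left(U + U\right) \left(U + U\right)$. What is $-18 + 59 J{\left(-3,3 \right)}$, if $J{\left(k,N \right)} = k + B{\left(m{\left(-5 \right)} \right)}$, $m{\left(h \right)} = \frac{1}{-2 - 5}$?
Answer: $- \frac{9319}{49} \approx -190.18$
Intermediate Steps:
$m{\left(h \right)} = - \frac{1}{7}$ ($m{\left(h \right)} = \frac{1}{-7} = - \frac{1}{7}$)
$B{\left(U \right)} = 4 U^{2}$ ($B{\left(U \right)} = 2 U 2 U = 4 U^{2}$)
$J{\left(k,N \right)} = \frac{4}{49} + k$ ($J{\left(k,N \right)} = k + 4 \left(- \frac{1}{7}\right)^{2} = k + 4 \cdot \frac{1}{49} = k + \frac{4}{49} = \frac{4}{49} + k$)
$-18 + 59 J{\left(-3,3 \right)} = -18 + 59 \left(\frac{4}{49} - 3\right) = -18 + 59 \left(- \frac{143}{49}\right) = -18 - \frac{8437}{49} = - \frac{9319}{49}$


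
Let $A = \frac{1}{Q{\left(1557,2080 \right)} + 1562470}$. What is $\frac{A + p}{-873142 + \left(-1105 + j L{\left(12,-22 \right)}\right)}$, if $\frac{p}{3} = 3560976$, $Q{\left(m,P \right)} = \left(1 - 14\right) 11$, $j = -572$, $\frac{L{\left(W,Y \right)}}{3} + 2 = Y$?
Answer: $- \frac{16690226853457}{1301516817601} \approx -12.824$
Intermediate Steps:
$L{\left(W,Y \right)} = -6 + 3 Y$
$Q{\left(m,P \right)} = -143$ ($Q{\left(m,P \right)} = \left(-13\right) 11 = -143$)
$A = \frac{1}{1562327}$ ($A = \frac{1}{-143 + 1562470} = \frac{1}{1562327} \approx 6.4007 \cdot 10^{-7}$)
$p = 10682928$ ($p = 3 \cdot 3560976 = 10682928$)
$\frac{A + p}{-873142 + \left(-1105 + j L{\left(12,-22 \right)}\right)} = \frac{\frac{1}{1562327} + 10682928}{-873142 - \left(1105 + 572 \left(-6 + 3 \left(-22\right)\right)\right)} = \frac{16690226853457}{1562327 \left(-873142 - \left(1105 + 572 \left(-6 - 66\right)\right)\right)} = \frac{16690226853457}{1562327 \left(-873142 - -40079\right)} = \frac{16690226853457}{1562327 \left(-873142 + \left(-1105 + 41184\right)\right)} = \frac{16690226853457}{1562327 \left(-873142 + 40079\right)} = \frac{16690226853457}{1562327 \left(-833063\right)} = \frac{16690226853457}{1562327} \left(- \frac{1}{833063}\right) = - \frac{16690226853457}{1301516817601}$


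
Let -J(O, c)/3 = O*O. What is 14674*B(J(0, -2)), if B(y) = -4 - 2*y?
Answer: -58696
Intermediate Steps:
J(O, c) = -3*O**2 (J(O, c) = -3*O*O = -3*O**2)
14674*B(J(0, -2)) = 14674*(-4 - (-6)*0**2) = 14674*(-4 - (-6)*0) = 14674*(-4 - 2*0) = 14674*(-4 + 0) = 14674*(-4) = -58696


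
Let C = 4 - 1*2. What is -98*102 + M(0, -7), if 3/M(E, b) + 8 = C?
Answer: -19993/2 ≈ -9996.5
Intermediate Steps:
C = 2 (C = 4 - 2 = 2)
M(E, b) = -½ (M(E, b) = 3/(-8 + 2) = 3/(-6) = 3*(-⅙) = -½)
-98*102 + M(0, -7) = -98*102 - ½ = -9996 - ½ = -19993/2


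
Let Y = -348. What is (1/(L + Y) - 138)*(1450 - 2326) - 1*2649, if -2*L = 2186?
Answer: 170383275/1441 ≈ 1.1824e+5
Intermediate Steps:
L = -1093 (L = -½*2186 = -1093)
(1/(L + Y) - 138)*(1450 - 2326) - 1*2649 = (1/(-1093 - 348) - 138)*(1450 - 2326) - 1*2649 = (1/(-1441) - 138)*(-876) - 2649 = (-1/1441 - 138)*(-876) - 2649 = -198859/1441*(-876) - 2649 = 174200484/1441 - 2649 = 170383275/1441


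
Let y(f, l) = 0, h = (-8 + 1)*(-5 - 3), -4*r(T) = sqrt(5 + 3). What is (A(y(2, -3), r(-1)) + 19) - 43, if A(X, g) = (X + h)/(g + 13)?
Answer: -6632/337 + 56*sqrt(2)/337 ≈ -19.445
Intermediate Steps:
r(T) = -sqrt(2)/2 (r(T) = -sqrt(5 + 3)/4 = -sqrt(2)/2)
h = 56 (h = -7*(-8) = 56)
A(X, g) = (56 + X)/(13 + g) (A(X, g) = (X + 56)/(g + 13) = (56 + X)/(13 + g))
(A(y(2, -3), r(-1)) + 19) - 43 = ((56 + 0)/(13 - sqrt(2)/2) + 19) - 43 = (56/(13 - sqrt(2)/2) + 19) - 43 = (19 + 56/(13 - sqrt(2)/2)) - 43 = -24 + 56/(13 - sqrt(2)/2)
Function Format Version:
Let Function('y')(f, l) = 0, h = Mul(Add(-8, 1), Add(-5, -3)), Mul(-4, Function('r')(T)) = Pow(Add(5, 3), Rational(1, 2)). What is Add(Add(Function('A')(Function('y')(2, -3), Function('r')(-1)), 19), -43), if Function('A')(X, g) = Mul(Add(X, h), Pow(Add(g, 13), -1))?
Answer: Add(Rational(-6632, 337), Mul(Rational(56, 337), Pow(2, Rational(1, 2)))) ≈ -19.445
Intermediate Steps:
Function('r')(T) = Mul(Rational(-1, 2), Pow(2, Rational(1, 2))) (Function('r')(T) = Mul(Rational(-1, 4), Pow(Add(5, 3), Rational(1, 2))) = Mul(Rational(-1, 4), Pow(8, Rational(1, 2))) = Mul(Rational(-1, 4), Mul(2, Pow(2, Rational(1, 2)))) = Mul(Rational(-1, 2), Pow(2, Rational(1, 2))))
h = 56 (h = Mul(-7, -8) = 56)
Function('A')(X, g) = Mul(Pow(Add(13, g), -1), Add(56, X)) (Function('A')(X, g) = Mul(Add(X, 56), Pow(Add(g, 13), -1)) = Mul(Add(56, X), Pow(Add(13, g), -1)) = Mul(Pow(Add(13, g), -1), Add(56, X)))
Add(Add(Function('A')(Function('y')(2, -3), Function('r')(-1)), 19), -43) = Add(Add(Mul(Pow(Add(13, Mul(Rational(-1, 2), Pow(2, Rational(1, 2)))), -1), Add(56, 0)), 19), -43) = Add(Add(Mul(Pow(Add(13, Mul(Rational(-1, 2), Pow(2, Rational(1, 2)))), -1), 56), 19), -43) = Add(Add(Mul(56, Pow(Add(13, Mul(Rational(-1, 2), Pow(2, Rational(1, 2)))), -1)), 19), -43) = Add(Add(19, Mul(56, Pow(Add(13, Mul(Rational(-1, 2), Pow(2, Rational(1, 2)))), -1))), -43) = Add(-24, Mul(56, Pow(Add(13, Mul(Rational(-1, 2), Pow(2, Rational(1, 2)))), -1)))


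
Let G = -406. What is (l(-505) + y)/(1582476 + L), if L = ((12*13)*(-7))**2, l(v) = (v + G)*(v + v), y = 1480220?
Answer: 80011/92498 ≈ 0.86500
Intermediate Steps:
l(v) = 2*v*(-406 + v) (l(v) = (v - 406)*(v + v) = (-406 + v)*(2*v) = 2*v*(-406 + v))
L = 1192464 (L = (156*(-7))**2 = (-1092)**2 = 1192464)
(l(-505) + y)/(1582476 + L) = (2*(-505)*(-406 - 505) + 1480220)/(1582476 + 1192464) = (2*(-505)*(-911) + 1480220)/2774940 = (920110 + 1480220)*(1/2774940) = 2400330*(1/2774940) = 80011/92498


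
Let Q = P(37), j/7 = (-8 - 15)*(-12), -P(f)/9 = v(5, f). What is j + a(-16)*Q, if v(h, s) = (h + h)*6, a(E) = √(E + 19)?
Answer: 1932 - 540*√3 ≈ 996.69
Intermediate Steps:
a(E) = √(19 + E)
v(h, s) = 12*h (v(h, s) = (2*h)*6 = 12*h)
P(f) = -540 (P(f) = -108*5 = -9*60 = -540)
j = 1932 (j = 7*((-8 - 15)*(-12)) = 7*(-23*(-12)) = 7*276 = 1932)
Q = -540
j + a(-16)*Q = 1932 + √(19 - 16)*(-540) = 1932 + √3*(-540) = 1932 - 540*√3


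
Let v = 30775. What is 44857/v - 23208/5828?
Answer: -113199901/44839175 ≈ -2.5246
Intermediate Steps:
44857/v - 23208/5828 = 44857/30775 - 23208/5828 = 44857*(1/30775) - 23208*1/5828 = 44857/30775 - 5802/1457 = -113199901/44839175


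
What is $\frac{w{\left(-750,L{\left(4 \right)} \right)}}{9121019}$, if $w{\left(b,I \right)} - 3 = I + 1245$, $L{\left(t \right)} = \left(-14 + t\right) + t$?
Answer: $\frac{1242}{9121019} \approx 0.00013617$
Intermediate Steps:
$L{\left(t \right)} = -14 + 2 t$
$w{\left(b,I \right)} = 1248 + I$ ($w{\left(b,I \right)} = 3 + \left(I + 1245\right) = 3 + \left(1245 + I\right) = 1248 + I$)
$\frac{w{\left(-750,L{\left(4 \right)} \right)}}{9121019} = \frac{1248 + \left(-14 + 2 \cdot 4\right)}{9121019} = \left(1248 + \left(-14 + 8\right)\right) \frac{1}{9121019} = \left(1248 - 6\right) \frac{1}{9121019} = 1242 \cdot \frac{1}{9121019} = \frac{1242}{9121019}$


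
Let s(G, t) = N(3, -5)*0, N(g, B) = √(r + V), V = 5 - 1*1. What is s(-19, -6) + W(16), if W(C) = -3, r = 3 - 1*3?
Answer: -3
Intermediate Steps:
r = 0 (r = 3 - 3 = 0)
V = 4 (V = 5 - 1 = 4)
N(g, B) = 2 (N(g, B) = √(0 + 4) = √4 = 2)
s(G, t) = 0 (s(G, t) = 2*0 = 0)
s(-19, -6) + W(16) = 0 - 3 = -3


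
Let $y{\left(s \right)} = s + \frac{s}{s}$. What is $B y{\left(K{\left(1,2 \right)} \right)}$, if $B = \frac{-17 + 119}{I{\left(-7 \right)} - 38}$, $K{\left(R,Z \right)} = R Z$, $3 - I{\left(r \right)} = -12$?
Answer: $- \frac{306}{23} \approx -13.304$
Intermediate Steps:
$I{\left(r \right)} = 15$ ($I{\left(r \right)} = 3 - -12 = 3 + 12 = 15$)
$B = - \frac{102}{23}$ ($B = \frac{-17 + 119}{15 - 38} = \frac{102}{-23} = 102 \left(- \frac{1}{23}\right) = - \frac{102}{23} \approx -4.4348$)
$y{\left(s \right)} = 1 + s$ ($y{\left(s \right)} = s + 1 = 1 + s$)
$B y{\left(K{\left(1,2 \right)} \right)} = - \frac{102 \left(1 + 1 \cdot 2\right)}{23} = - \frac{102 \left(1 + 2\right)}{23} = \left(- \frac{102}{23}\right) 3 = - \frac{306}{23}$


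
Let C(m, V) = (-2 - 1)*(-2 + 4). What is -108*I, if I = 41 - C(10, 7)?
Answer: -5076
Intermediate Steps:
C(m, V) = -6 (C(m, V) = -3*2 = -6)
I = 47 (I = 41 - 1*(-6) = 41 + 6 = 47)
-108*I = -108*47 = -5076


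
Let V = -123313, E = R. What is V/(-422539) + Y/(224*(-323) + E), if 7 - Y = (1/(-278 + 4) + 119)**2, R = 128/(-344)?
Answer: 48108418220704037/98693637431774528 ≈ 0.48745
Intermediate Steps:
R = -16/43 (R = 128*(-1/344) = -16/43 ≈ -0.37209)
E = -16/43 ≈ -0.37209
Y = -1062560493/75076 (Y = 7 - (1/(-278 + 4) + 119)**2 = 7 - (1/(-274) + 119)**2 = 7 - (-1/274 + 119)**2 = 7 - (32605/274)**2 = 7 - 1*1063086025/75076 = 7 - 1063086025/75076 = -1062560493/75076 ≈ -14153.)
V/(-422539) + Y/(224*(-323) + E) = -123313/(-422539) - 1062560493/(75076*(224*(-323) - 16/43)) = -123313*(-1/422539) - 1062560493/(75076*(-72352 - 16/43)) = 123313/422539 - 1062560493/(75076*(-3111152/43)) = 123313/422539 - 1062560493/75076*(-43/3111152) = 123313/422539 + 45690101199/233572847552 = 48108418220704037/98693637431774528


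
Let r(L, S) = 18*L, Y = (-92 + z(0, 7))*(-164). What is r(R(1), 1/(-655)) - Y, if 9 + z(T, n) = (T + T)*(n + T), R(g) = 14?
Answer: -16312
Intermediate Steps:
z(T, n) = -9 + 2*T*(T + n) (z(T, n) = -9 + (T + T)*(n + T) = -9 + (2*T)*(T + n) = -9 + 2*T*(T + n))
Y = 16564 (Y = (-92 + (-9 + 2*0² + 2*0*7))*(-164) = (-92 + (-9 + 2*0 + 0))*(-164) = (-92 + (-9 + 0 + 0))*(-164) = (-92 - 9)*(-164) = -101*(-164) = 16564)
r(R(1), 1/(-655)) - Y = 18*14 - 1*16564 = 252 - 16564 = -16312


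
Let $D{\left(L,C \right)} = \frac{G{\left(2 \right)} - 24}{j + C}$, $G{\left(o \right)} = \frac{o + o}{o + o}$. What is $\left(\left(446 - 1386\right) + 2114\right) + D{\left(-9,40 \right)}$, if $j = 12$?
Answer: $\frac{61025}{52} \approx 1173.6$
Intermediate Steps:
$G{\left(o \right)} = 1$ ($G{\left(o \right)} = \frac{2 o}{2 o} = 2 o \frac{1}{2 o} = 1$)
$D{\left(L,C \right)} = - \frac{23}{12 + C}$ ($D{\left(L,C \right)} = \frac{1 - 24}{12 + C} = - \frac{23}{12 + C}$)
$\left(\left(446 - 1386\right) + 2114\right) + D{\left(-9,40 \right)} = \left(\left(446 - 1386\right) + 2114\right) - \frac{23}{12 + 40} = \left(-940 + 2114\right) - \frac{23}{52} = 1174 - \frac{23}{52} = \frac{61025}{52}$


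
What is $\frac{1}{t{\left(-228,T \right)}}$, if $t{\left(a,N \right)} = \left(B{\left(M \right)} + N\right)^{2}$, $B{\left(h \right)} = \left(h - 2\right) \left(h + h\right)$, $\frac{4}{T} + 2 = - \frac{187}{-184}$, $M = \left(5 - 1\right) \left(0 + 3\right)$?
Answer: $\frac{32761}{1823631616} \approx 1.7965 \cdot 10^{-5}$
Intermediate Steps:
$M = 12$ ($M = 4 \cdot 3 = 12$)
$T = - \frac{736}{181}$ ($T = \frac{4}{-2 - \frac{187}{-184}} = \frac{4}{-2 - - \frac{187}{184}} = \frac{4}{-2 + \frac{187}{184}} = \frac{4}{- \frac{181}{184}} = 4 \left(- \frac{184}{181}\right) = - \frac{736}{181} \approx -4.0663$)
$B{\left(h \right)} = 2 h \left(-2 + h\right)$ ($B{\left(h \right)} = \left(-2 + h\right) 2 h = 2 h \left(-2 + h\right)$)
$t{\left(a,N \right)} = \left(240 + N\right)^{2}$ ($t{\left(a,N \right)} = \left(2 \cdot 12 \left(-2 + 12\right) + N\right)^{2} = \left(2 \cdot 12 \cdot 10 + N\right)^{2} = \left(240 + N\right)^{2}$)
$\frac{1}{t{\left(-228,T \right)}} = \frac{1}{\left(240 - \frac{736}{181}\right)^{2}} = \frac{1}{\left(\frac{42704}{181}\right)^{2}} = \frac{1}{\frac{1823631616}{32761}} = \frac{32761}{1823631616}$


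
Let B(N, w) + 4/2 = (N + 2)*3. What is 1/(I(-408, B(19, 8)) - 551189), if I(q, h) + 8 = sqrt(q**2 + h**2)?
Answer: -551197/303817962624 - sqrt(170185)/303817962624 ≈ -1.8156e-6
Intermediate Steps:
B(N, w) = 4 + 3*N (B(N, w) = -2 + (N + 2)*3 = -2 + (2 + N)*3 = -2 + (6 + 3*N) = 4 + 3*N)
I(q, h) = -8 + sqrt(h**2 + q**2) (I(q, h) = -8 + sqrt(q**2 + h**2) = -8 + sqrt(h**2 + q**2))
1/(I(-408, B(19, 8)) - 551189) = 1/((-8 + sqrt((4 + 3*19)**2 + (-408)**2)) - 551189) = 1/((-8 + sqrt((4 + 57)**2 + 166464)) - 551189) = 1/((-8 + sqrt(61**2 + 166464)) - 551189) = 1/((-8 + sqrt(3721 + 166464)) - 551189) = 1/((-8 + sqrt(170185)) - 551189) = 1/(-551197 + sqrt(170185))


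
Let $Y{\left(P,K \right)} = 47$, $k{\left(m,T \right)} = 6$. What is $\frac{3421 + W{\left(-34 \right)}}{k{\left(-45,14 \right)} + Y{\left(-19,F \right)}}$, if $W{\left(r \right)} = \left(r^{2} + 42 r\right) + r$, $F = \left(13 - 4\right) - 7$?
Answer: $\frac{3115}{53} \approx 58.774$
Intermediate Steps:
$F = 2$ ($F = 9 - 7 = 2$)
$W{\left(r \right)} = r^{2} + 43 r$
$\frac{3421 + W{\left(-34 \right)}}{k{\left(-45,14 \right)} + Y{\left(-19,F \right)}} = \frac{3421 - 34 \left(43 - 34\right)}{6 + 47} = \frac{3421 - 306}{53} = \left(3421 - 306\right) \frac{1}{53} = 3115 \cdot \frac{1}{53} = \frac{3115}{53}$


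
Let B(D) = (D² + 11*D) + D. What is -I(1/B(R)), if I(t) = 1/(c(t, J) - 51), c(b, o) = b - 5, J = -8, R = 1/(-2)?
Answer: 23/1292 ≈ 0.017802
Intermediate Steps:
R = -½ ≈ -0.50000
B(D) = D² + 12*D
c(b, o) = -5 + b
I(t) = 1/(-56 + t) (I(t) = 1/((-5 + t) - 51) = 1/(-56 + t))
-I(1/B(R)) = -1/(-56 + 1/(-(12 - ½)/2)) = -1/(-56 + 1/(-½*23/2)) = -1/(-56 + 1/(-23/4)) = -1/(-56 - 4/23) = -1/(-1292/23) = -1*(-23/1292) = 23/1292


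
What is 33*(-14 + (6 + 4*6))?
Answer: 528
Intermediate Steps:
33*(-14 + (6 + 4*6)) = 33*(-14 + (6 + 24)) = 33*(-14 + 30) = 33*16 = 528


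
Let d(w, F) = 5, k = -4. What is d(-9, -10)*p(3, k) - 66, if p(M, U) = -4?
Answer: -86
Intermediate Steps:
d(-9, -10)*p(3, k) - 66 = 5*(-4) - 66 = -20 - 66 = -86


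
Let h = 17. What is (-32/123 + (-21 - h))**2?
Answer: 22146436/15129 ≈ 1463.8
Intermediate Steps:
(-32/123 + (-21 - h))**2 = (-32/123 + (-21 - 1*17))**2 = (-32*1/123 + (-21 - 17))**2 = (-32/123 - 38)**2 = (-4706/123)**2 = 22146436/15129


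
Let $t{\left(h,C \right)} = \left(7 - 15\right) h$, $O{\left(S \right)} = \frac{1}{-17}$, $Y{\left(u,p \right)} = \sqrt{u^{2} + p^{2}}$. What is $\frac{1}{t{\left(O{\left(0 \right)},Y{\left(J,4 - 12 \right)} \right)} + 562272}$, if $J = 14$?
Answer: $\frac{17}{9558632} \approx 1.7785 \cdot 10^{-6}$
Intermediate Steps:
$Y{\left(u,p \right)} = \sqrt{p^{2} + u^{2}}$
$O{\left(S \right)} = - \frac{1}{17}$
$t{\left(h,C \right)} = - 8 h$
$\frac{1}{t{\left(O{\left(0 \right)},Y{\left(J,4 - 12 \right)} \right)} + 562272} = \frac{1}{\left(-8\right) \left(- \frac{1}{17}\right) + 562272} = \frac{1}{\frac{8}{17} + 562272} = \frac{1}{\frac{9558632}{17}} = \frac{17}{9558632}$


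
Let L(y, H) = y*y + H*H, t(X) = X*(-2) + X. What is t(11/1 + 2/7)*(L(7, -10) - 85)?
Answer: -5056/7 ≈ -722.29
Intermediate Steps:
t(X) = -X (t(X) = -2*X + X = -X)
L(y, H) = H² + y² (L(y, H) = y² + H² = H² + y²)
t(11/1 + 2/7)*(L(7, -10) - 85) = (-(11/1 + 2/7))*(((-10)² + 7²) - 85) = (-(11*1 + 2*(⅐)))*((100 + 49) - 85) = (-(11 + 2/7))*(149 - 85) = -1*79/7*64 = -79/7*64 = -5056/7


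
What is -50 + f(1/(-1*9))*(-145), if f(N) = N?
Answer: -305/9 ≈ -33.889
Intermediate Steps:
-50 + f(1/(-1*9))*(-145) = -50 - 145/(-1*9) = -50 - 145/(-9) = -50 - 1/9*(-145) = -50 + 145/9 = -305/9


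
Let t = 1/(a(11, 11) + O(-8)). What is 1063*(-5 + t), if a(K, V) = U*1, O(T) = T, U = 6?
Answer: -11693/2 ≈ -5846.5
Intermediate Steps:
a(K, V) = 6 (a(K, V) = 6*1 = 6)
t = -1/2 (t = 1/(6 - 8) = 1/(-2) = -1/2 ≈ -0.50000)
1063*(-5 + t) = 1063*(-5 - 1/2) = 1063*(-11/2) = -11693/2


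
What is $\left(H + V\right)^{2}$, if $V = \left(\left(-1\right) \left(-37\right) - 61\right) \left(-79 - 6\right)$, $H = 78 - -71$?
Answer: $4791721$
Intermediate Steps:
$H = 149$ ($H = 78 + 71 = 149$)
$V = 2040$ ($V = \left(37 - 61\right) \left(-85\right) = \left(-24\right) \left(-85\right) = 2040$)
$\left(H + V\right)^{2} = \left(149 + 2040\right)^{2} = 2189^{2} = 4791721$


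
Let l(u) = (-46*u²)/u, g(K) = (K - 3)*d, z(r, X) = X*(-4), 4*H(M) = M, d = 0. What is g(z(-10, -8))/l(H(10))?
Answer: 0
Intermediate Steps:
H(M) = M/4
z(r, X) = -4*X
g(K) = 0 (g(K) = (K - 3)*0 = (-3 + K)*0 = 0)
l(u) = -46*u
g(z(-10, -8))/l(H(10)) = 0/((-23*10/2)) = 0/((-46*5/2)) = 0/(-115) = 0*(-1/115) = 0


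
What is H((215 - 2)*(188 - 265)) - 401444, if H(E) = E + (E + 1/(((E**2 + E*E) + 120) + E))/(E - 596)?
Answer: -3820709259257531545/9143864549037 ≈ -4.1784e+5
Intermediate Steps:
H(E) = E + (E + 1/(120 + E + 2*E**2))/(-596 + E) (H(E) = E + (E + 1/(((E**2 + E**2) + 120) + E))/(-596 + E) = E + (E + 1/((2*E**2 + 120) + E))/(-596 + E) = E + (E + 1/((120 + 2*E**2) + E))/(-596 + E) = E + (E + 1/(120 + E + 2*E**2))/(-596 + E))
H((215 - 2)*(188 - 265)) - 401444 = (-1 - 2*(188 - 265)**4*(215 - 2)**4 + 475*((215 - 2)*(188 - 265))**2 + 1189*((215 - 2)*(188 - 265))**3 + 71400*((215 - 2)*(188 - 265)))/(71520 - 2*(188 - 265)**3*(215 - 2)**3 + 476*((215 - 2)*(188 - 265)) + 1191*((215 - 2)*(188 - 265))**2) - 401444 = (-1 - 2*(213*(-77))**4 + 475*(213*(-77))**2 + 1189*(213*(-77))**3 + 71400*(213*(-77)))/(71520 - 2*(213*(-77))**3 + 476*(213*(-77)) + 1191*(213*(-77))**2) - 401444 = (-1 - 2*(-16401)**4 + 475*(-16401)**2 + 1189*(-16401)**3 + 71400*(-16401))/(71520 - 2*(-16401)**3 + 476*(-16401) + 1191*(-16401)**2) - 401444 = (-1 - 2*72357126989825601 + 475*268992801 + 1189*(-4411750929201) - 1171031400)/(71520 - 2*(-4411750929201) - 7806876 + 1191*268992801) - 401444 = (-1 - 144714253979651202 + 127771580475 - 5245571854819989 - 1171031400)/(71520 + 8823501858402 - 7806876 + 320370425991) - 401444 = -149959699233922117/9143864549037 - 401444 = -3820709259257531545/9143864549037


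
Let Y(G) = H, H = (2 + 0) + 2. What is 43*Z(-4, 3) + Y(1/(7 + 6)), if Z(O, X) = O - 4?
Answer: -340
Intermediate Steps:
Z(O, X) = -4 + O
H = 4 (H = 2 + 2 = 4)
Y(G) = 4
43*Z(-4, 3) + Y(1/(7 + 6)) = 43*(-4 - 4) + 4 = 43*(-8) + 4 = -344 + 4 = -340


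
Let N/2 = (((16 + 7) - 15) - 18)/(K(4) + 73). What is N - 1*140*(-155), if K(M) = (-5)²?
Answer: 1063290/49 ≈ 21700.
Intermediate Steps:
K(M) = 25
N = -10/49 (N = 2*((((16 + 7) - 15) - 18)/(25 + 73)) = 2*(((23 - 15) - 18)/98) = 2*((8 - 18)*(1/98)) = 2*(-10*1/98) = 2*(-5/49) = -10/49 ≈ -0.20408)
N - 1*140*(-155) = -10/49 - 1*140*(-155) = -10/49 - 140*(-155) = -10/49 + 21700 = 1063290/49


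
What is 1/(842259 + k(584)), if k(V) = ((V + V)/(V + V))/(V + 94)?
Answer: 678/571051603 ≈ 1.1873e-6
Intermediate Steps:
k(V) = 1/(94 + V) (k(V) = ((2*V)/((2*V)))/(94 + V) = ((2*V)*(1/(2*V)))/(94 + V) = 1/(94 + V))
1/(842259 + k(584)) = 1/(842259 + 1/(94 + 584)) = 1/(842259 + 1/678) = 1/(571051603/678) = 678/571051603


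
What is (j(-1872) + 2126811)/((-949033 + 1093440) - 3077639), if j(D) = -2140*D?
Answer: -2044297/977744 ≈ -2.0908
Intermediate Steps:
(j(-1872) + 2126811)/((-949033 + 1093440) - 3077639) = (-2140*(-1872) + 2126811)/((-949033 + 1093440) - 3077639) = (4006080 + 2126811)/(144407 - 3077639) = 6132891/(-2933232) = 6132891*(-1/2933232) = -2044297/977744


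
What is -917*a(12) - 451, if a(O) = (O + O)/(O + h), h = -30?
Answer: 2315/3 ≈ 771.67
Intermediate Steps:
a(O) = 2*O/(-30 + O) (a(O) = (O + O)/(O - 30) = (2*O)/(-30 + O) = 2*O/(-30 + O))
-917*a(12) - 451 = -1834*12/(-30 + 12) - 451 = -1834*12/(-18) - 451 = -1834*12*(-1)/18 - 451 = -917*(-4/3) - 451 = 3668/3 - 451 = 2315/3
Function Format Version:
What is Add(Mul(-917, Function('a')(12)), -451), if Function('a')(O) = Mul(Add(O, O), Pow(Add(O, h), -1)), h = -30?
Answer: Rational(2315, 3) ≈ 771.67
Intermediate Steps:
Function('a')(O) = Mul(2, O, Pow(Add(-30, O), -1)) (Function('a')(O) = Mul(Add(O, O), Pow(Add(O, -30), -1)) = Mul(Mul(2, O), Pow(Add(-30, O), -1)) = Mul(2, O, Pow(Add(-30, O), -1)))
Add(Mul(-917, Function('a')(12)), -451) = Add(Mul(-917, Mul(2, 12, Pow(Add(-30, 12), -1))), -451) = Add(Mul(-917, Mul(2, 12, Pow(-18, -1))), -451) = Add(Mul(-917, Mul(2, 12, Rational(-1, 18))), -451) = Add(Mul(-917, Rational(-4, 3)), -451) = Add(Rational(3668, 3), -451) = Rational(2315, 3)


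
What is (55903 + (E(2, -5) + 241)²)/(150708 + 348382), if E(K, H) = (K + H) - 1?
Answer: 56036/249545 ≈ 0.22455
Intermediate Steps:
E(K, H) = -1 + H + K (E(K, H) = (H + K) - 1 = -1 + H + K)
(55903 + (E(2, -5) + 241)²)/(150708 + 348382) = (55903 + ((-1 - 5 + 2) + 241)²)/(150708 + 348382) = (55903 + (-4 + 241)²)/499090 = (55903 + 237²)*(1/499090) = (55903 + 56169)*(1/499090) = 112072*(1/499090) = 56036/249545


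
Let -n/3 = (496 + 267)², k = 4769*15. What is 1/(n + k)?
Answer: -1/1674972 ≈ -5.9703e-7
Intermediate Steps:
k = 71535
n = -1746507 (n = -3*(496 + 267)² = -3*763² = -3*582169 = -1746507)
1/(n + k) = 1/(-1746507 + 71535) = 1/(-1674972) = -1/1674972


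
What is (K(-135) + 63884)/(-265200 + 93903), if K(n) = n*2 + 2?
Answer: -9088/24471 ≈ -0.37138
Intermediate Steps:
K(n) = 2 + 2*n (K(n) = 2*n + 2 = 2 + 2*n)
(K(-135) + 63884)/(-265200 + 93903) = ((2 + 2*(-135)) + 63884)/(-265200 + 93903) = ((2 - 270) + 63884)/(-171297) = (-268 + 63884)*(-1/171297) = 63616*(-1/171297) = -9088/24471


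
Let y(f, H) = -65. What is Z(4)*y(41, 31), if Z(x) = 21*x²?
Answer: -21840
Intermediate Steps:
Z(4)*y(41, 31) = (21*4²)*(-65) = (21*16)*(-65) = 336*(-65) = -21840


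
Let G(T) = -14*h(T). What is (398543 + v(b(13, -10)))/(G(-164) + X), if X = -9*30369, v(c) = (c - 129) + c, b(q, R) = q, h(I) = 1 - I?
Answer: -398440/275631 ≈ -1.4456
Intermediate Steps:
v(c) = -129 + 2*c (v(c) = (-129 + c) + c = -129 + 2*c)
X = -273321
G(T) = -14 + 14*T (G(T) = -14*(1 - T) = -14 + 14*T)
(398543 + v(b(13, -10)))/(G(-164) + X) = (398543 + (-129 + 2*13))/((-14 + 14*(-164)) - 273321) = (398543 + (-129 + 26))/((-14 - 2296) - 273321) = (398543 - 103)/(-2310 - 273321) = 398440/(-275631) = 398440*(-1/275631) = -398440/275631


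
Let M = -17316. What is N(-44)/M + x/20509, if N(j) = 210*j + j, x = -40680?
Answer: -128502331/88783461 ≈ -1.4474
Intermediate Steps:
N(j) = 211*j
N(-44)/M + x/20509 = (211*(-44))/(-17316) - 40680/20509 = -9284*(-1/17316) - 40680*1/20509 = 2321/4329 - 40680/20509 = -128502331/88783461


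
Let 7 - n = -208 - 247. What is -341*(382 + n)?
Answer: -287804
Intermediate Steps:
n = 462 (n = 7 - (-208 - 247) = 7 - 1*(-455) = 7 + 455 = 462)
-341*(382 + n) = -341*(382 + 462) = -341*844 = -287804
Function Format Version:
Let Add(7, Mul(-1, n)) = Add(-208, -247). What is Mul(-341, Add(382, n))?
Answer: -287804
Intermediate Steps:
n = 462 (n = Add(7, Mul(-1, Add(-208, -247))) = Add(7, Mul(-1, -455)) = Add(7, 455) = 462)
Mul(-341, Add(382, n)) = Mul(-341, Add(382, 462)) = Mul(-341, 844) = -287804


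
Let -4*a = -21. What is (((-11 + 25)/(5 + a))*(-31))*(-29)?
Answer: 50344/41 ≈ 1227.9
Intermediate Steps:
a = 21/4 (a = -¼*(-21) = 21/4 ≈ 5.2500)
(((-11 + 25)/(5 + a))*(-31))*(-29) = (((-11 + 25)/(5 + 21/4))*(-31))*(-29) = ((14/(41/4))*(-31))*(-29) = ((14*(4/41))*(-31))*(-29) = ((56/41)*(-31))*(-29) = -1736/41*(-29) = 50344/41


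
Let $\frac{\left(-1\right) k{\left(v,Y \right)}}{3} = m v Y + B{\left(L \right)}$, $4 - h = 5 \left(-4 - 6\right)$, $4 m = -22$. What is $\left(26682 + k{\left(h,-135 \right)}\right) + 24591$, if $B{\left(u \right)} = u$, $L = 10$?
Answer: $-69042$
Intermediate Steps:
$m = - \frac{11}{2}$ ($m = \frac{1}{4} \left(-22\right) = - \frac{11}{2} \approx -5.5$)
$h = 54$ ($h = 4 - 5 \left(-4 - 6\right) = 4 - 5 \left(-10\right) = 4 - -50 = 4 + 50 = 54$)
$k{\left(v,Y \right)} = -30 + \frac{33 Y v}{2}$ ($k{\left(v,Y \right)} = - 3 \left(- \frac{11 v}{2} Y + 10\right) = - 3 \left(- \frac{11 Y v}{2} + 10\right) = - 3 \left(10 - \frac{11 Y v}{2}\right) = -30 + \frac{33 Y v}{2}$)
$\left(26682 + k{\left(h,-135 \right)}\right) + 24591 = \left(26682 + \left(-30 + \frac{33}{2} \left(-135\right) 54\right)\right) + 24591 = \left(26682 - 120315\right) + 24591 = -93633 + 24591 = -69042$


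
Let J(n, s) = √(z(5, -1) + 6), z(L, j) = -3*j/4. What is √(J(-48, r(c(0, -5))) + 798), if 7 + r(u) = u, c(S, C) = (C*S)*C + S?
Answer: √(3192 + 6*√3)/2 ≈ 28.295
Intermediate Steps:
c(S, C) = S + S*C² (c(S, C) = S*C² + S = S + S*C²)
r(u) = -7 + u
z(L, j) = -3*j/4
J(n, s) = 3*√3/2 (J(n, s) = √(-¾*(-1) + 6) = √(¾ + 6) = √(27/4) = 3*√3/2)
√(J(-48, r(c(0, -5))) + 798) = √(3*√3/2 + 798) = √(798 + 3*√3/2)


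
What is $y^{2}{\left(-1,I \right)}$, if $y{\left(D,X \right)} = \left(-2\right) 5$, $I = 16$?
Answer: $100$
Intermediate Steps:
$y{\left(D,X \right)} = -10$
$y^{2}{\left(-1,I \right)} = \left(-10\right)^{2} = 100$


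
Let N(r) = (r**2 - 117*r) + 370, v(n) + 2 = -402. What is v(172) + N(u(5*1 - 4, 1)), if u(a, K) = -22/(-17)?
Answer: -53100/289 ≈ -183.74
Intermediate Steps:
v(n) = -404 (v(n) = -2 - 402 = -404)
u(a, K) = 22/17 (u(a, K) = -22*(-1/17) = 22/17)
N(r) = 370 + r**2 - 117*r
v(172) + N(u(5*1 - 4, 1)) = -404 + (370 + (22/17)**2 - 117*22/17) = -404 + (370 + 484/289 - 2574/17) = -404 + 63656/289 = -53100/289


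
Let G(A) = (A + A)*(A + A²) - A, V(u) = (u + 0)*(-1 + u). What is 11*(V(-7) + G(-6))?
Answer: -3278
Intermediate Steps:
V(u) = u*(-1 + u)
G(A) = -A + 2*A*(A + A²) (G(A) = (2*A)*(A + A²) - A = 2*A*(A + A²) - A = -A + 2*A*(A + A²))
11*(V(-7) + G(-6)) = 11*(-7*(-1 - 7) - 6*(-1 + 2*(-6) + 2*(-6)²)) = 11*(-7*(-8) - 6*(-1 - 12 + 2*36)) = 11*(56 - 6*(-1 - 12 + 72)) = 11*(56 - 6*59) = 11*(56 - 354) = 11*(-298) = -3278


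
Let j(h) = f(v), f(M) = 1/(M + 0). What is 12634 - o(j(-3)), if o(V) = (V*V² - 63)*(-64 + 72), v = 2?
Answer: 13137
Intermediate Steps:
f(M) = 1/M
j(h) = ½ (j(h) = 1/2 = ½)
o(V) = -504 + 8*V³ (o(V) = (V³ - 63)*8 = (-63 + V³)*8 = -504 + 8*V³)
12634 - o(j(-3)) = 12634 - (-504 + 8*(½)³) = 12634 - (-504 + 8*(⅛)) = 12634 - (-504 + 1) = 12634 - 1*(-503) = 12634 + 503 = 13137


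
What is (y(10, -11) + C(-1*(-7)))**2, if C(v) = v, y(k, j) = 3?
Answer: 100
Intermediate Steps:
(y(10, -11) + C(-1*(-7)))**2 = (3 - 1*(-7))**2 = (3 + 7)**2 = 10**2 = 100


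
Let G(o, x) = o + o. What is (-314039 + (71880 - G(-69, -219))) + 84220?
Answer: -157801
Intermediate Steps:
G(o, x) = 2*o
(-314039 + (71880 - G(-69, -219))) + 84220 = (-314039 + (71880 - 2*(-69))) + 84220 = (-314039 + (71880 - 1*(-138))) + 84220 = (-314039 + (71880 + 138)) + 84220 = (-314039 + 72018) + 84220 = -242021 + 84220 = -157801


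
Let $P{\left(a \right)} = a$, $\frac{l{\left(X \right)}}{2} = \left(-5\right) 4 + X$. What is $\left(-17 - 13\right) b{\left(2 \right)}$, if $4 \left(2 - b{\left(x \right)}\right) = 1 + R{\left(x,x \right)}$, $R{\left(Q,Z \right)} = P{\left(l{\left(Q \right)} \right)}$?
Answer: $- \frac{645}{2} \approx -322.5$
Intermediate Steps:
$l{\left(X \right)} = -40 + 2 X$ ($l{\left(X \right)} = 2 \left(\left(-5\right) 4 + X\right) = 2 \left(-20 + X\right) = -40 + 2 X$)
$R{\left(Q,Z \right)} = -40 + 2 Q$
$b{\left(x \right)} = \frac{47}{4} - \frac{x}{2}$ ($b{\left(x \right)} = 2 - \frac{1 + \left(-40 + 2 x\right)}{4} = 2 - \frac{-39 + 2 x}{4} = 2 - \left(- \frac{39}{4} + \frac{x}{2}\right) = \frac{47}{4} - \frac{x}{2}$)
$\left(-17 - 13\right) b{\left(2 \right)} = \left(-17 - 13\right) \left(\frac{47}{4} - 1\right) = - 30 \left(\frac{47}{4} - 1\right) = \left(-30\right) \frac{43}{4} = - \frac{645}{2}$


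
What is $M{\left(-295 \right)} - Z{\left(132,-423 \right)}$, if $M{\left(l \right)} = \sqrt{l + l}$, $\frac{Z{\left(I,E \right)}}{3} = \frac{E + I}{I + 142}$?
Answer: $\frac{873}{274} + i \sqrt{590} \approx 3.1861 + 24.29 i$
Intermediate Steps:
$Z{\left(I,E \right)} = \frac{3 \left(E + I\right)}{142 + I}$ ($Z{\left(I,E \right)} = 3 \frac{E + I}{I + 142} = 3 \frac{E + I}{142 + I} = \frac{3 \left(E + I\right)}{142 + I}$)
$M{\left(l \right)} = \sqrt{2} \sqrt{l}$ ($M{\left(l \right)} = \sqrt{2 l} = \sqrt{2} \sqrt{l}$)
$M{\left(-295 \right)} - Z{\left(132,-423 \right)} = \sqrt{2} \sqrt{-295} - \frac{3 \left(-423 + 132\right)}{142 + 132} = \sqrt{2} i \sqrt{295} - 3 \cdot \frac{1}{274} \left(-291\right) = i \sqrt{590} - 3 \cdot \frac{1}{274} \left(-291\right) = i \sqrt{590} - - \frac{873}{274} = i \sqrt{590} + \frac{873}{274} = \frac{873}{274} + i \sqrt{590}$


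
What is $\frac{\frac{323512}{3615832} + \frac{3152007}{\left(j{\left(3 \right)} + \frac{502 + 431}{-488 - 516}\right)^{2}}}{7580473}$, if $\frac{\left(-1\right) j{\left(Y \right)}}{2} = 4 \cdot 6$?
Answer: $\frac{159573164881331447}{918707325854934171875} \approx 0.00017369$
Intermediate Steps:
$j{\left(Y \right)} = -48$ ($j{\left(Y \right)} = - 2 \cdot 4 \cdot 6 = \left(-2\right) 24 = -48$)
$\frac{\frac{323512}{3615832} + \frac{3152007}{\left(j{\left(3 \right)} + \frac{502 + 431}{-488 - 516}\right)^{2}}}{7580473} = \frac{\frac{323512}{3615832} + \frac{3152007}{\left(-48 + \frac{502 + 431}{-488 - 516}\right)^{2}}}{7580473} = \left(323512 \cdot \frac{1}{3615832} + \frac{3152007}{\left(-48 + \frac{933}{-1004}\right)^{2}}\right) \frac{1}{7580473} = \left(\frac{40439}{451979} + \frac{3152007}{\left(-48 + 933 \left(- \frac{1}{1004}\right)\right)^{2}}\right) \frac{1}{7580473} = \left(\frac{40439}{451979} + \frac{3152007}{\left(-48 - \frac{933}{1004}\right)^{2}}\right) \frac{1}{7580473} = \left(\frac{40439}{451979} + \frac{3152007}{\left(- \frac{49125}{1004}\right)^{2}}\right) \frac{1}{7580473} = \left(\frac{40439}{451979} + \frac{3152007}{\frac{2413265625}{1008016}}\right) \frac{1}{7580473} = \left(\frac{40439}{451979} + 3152007 \cdot \frac{1008016}{2413265625}\right) \frac{1}{7580473} = \left(\frac{40439}{451979} + \frac{353030387568}{268140625}\right) \frac{1}{7580473} = \frac{159573164881331447}{121193931546875} \cdot \frac{1}{7580473} = \frac{159573164881331447}{918707325854934171875}$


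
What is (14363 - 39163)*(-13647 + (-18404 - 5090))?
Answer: 921096800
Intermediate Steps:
(14363 - 39163)*(-13647 + (-18404 - 5090)) = -24800*(-13647 - 23494) = -24800*(-37141) = 921096800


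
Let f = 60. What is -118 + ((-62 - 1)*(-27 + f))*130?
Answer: -270388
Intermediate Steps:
-118 + ((-62 - 1)*(-27 + f))*130 = -118 + ((-62 - 1)*(-27 + 60))*130 = -118 - 63*33*130 = -118 - 2079*130 = -118 - 270270 = -270388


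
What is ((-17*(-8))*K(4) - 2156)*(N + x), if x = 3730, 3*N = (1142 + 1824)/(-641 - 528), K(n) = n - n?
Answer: -4028068352/501 ≈ -8.0401e+6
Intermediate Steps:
K(n) = 0
N = -2966/3507 (N = ((1142 + 1824)/(-641 - 528))/3 = (2966/(-1169))/3 = (2966*(-1/1169))/3 = (1/3)*(-2966/1169) = -2966/3507 ≈ -0.84574)
((-17*(-8))*K(4) - 2156)*(N + x) = (-17*(-8)*0 - 2156)*(-2966/3507 + 3730) = (136*0 - 2156)*(13078144/3507) = (0 - 2156)*(13078144/3507) = -2156*13078144/3507 = -4028068352/501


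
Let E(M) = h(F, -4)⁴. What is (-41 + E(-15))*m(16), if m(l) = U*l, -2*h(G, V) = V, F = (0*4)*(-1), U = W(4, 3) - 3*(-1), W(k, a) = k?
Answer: -2800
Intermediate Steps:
U = 7 (U = 4 - 3*(-1) = 4 + 3 = 7)
F = 0 (F = 0*(-1) = 0)
h(G, V) = -V/2
E(M) = 16 (E(M) = (-½*(-4))⁴ = 2⁴ = 16)
m(l) = 7*l
(-41 + E(-15))*m(16) = (-41 + 16)*(7*16) = -25*112 = -2800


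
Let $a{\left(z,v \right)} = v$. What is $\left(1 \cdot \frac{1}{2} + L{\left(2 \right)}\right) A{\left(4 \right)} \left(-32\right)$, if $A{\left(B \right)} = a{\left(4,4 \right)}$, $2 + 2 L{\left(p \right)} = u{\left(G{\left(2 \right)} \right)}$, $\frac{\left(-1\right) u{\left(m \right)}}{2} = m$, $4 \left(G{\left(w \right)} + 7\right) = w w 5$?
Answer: $-192$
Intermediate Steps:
$G{\left(w \right)} = -7 + \frac{5 w^{2}}{4}$ ($G{\left(w \right)} = -7 + \frac{w w 5}{4} = -7 + \frac{w^{2} \cdot 5}{4} = -7 + \frac{5 w^{2}}{4}$)
$u{\left(m \right)} = - 2 m$
$L{\left(p \right)} = 1$ ($L{\left(p \right)} = -1 + \frac{\left(-2\right) \left(-7 + \frac{5 \cdot 2^{2}}{4}\right)}{2} = -1 + \frac{\left(-2\right) \left(-7 + \frac{5}{4} \cdot 4\right)}{2} = -1 + \frac{\left(-2\right) \left(-7 + 5\right)}{2} = -1 + \frac{\left(-2\right) \left(-2\right)}{2} = -1 + \frac{1}{2} \cdot 4 = -1 + 2 = 1$)
$A{\left(B \right)} = 4$
$\left(1 \cdot \frac{1}{2} + L{\left(2 \right)}\right) A{\left(4 \right)} \left(-32\right) = \left(1 \cdot \frac{1}{2} + 1\right) 4 \left(-32\right) = \left(\frac{1}{2} + 1\right) 4 \left(-32\right) = \frac{3}{2} \cdot 4 \left(-32\right) = 6 \left(-32\right) = -192$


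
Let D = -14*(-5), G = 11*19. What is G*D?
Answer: 14630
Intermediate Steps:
G = 209
D = 70
G*D = 209*70 = 14630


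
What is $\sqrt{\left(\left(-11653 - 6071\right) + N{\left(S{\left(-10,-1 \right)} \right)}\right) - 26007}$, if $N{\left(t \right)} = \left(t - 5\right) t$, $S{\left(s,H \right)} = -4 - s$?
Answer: $5 i \sqrt{1749} \approx 209.11 i$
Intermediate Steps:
$N{\left(t \right)} = t \left(-5 + t\right)$ ($N{\left(t \right)} = \left(-5 + t\right) t = t \left(-5 + t\right)$)
$\sqrt{\left(\left(-11653 - 6071\right) + N{\left(S{\left(-10,-1 \right)} \right)}\right) - 26007} = \sqrt{\left(\left(-11653 - 6071\right) + \left(-4 - -10\right) \left(-5 - -6\right)\right) - 26007} = \sqrt{\left(-17724 + \left(-4 + 10\right) \left(-5 + \left(-4 + 10\right)\right)\right) - 26007} = \sqrt{\left(-17724 + 6 \left(-5 + 6\right)\right) - 26007} = \sqrt{\left(-17724 + 6 \cdot 1\right) - 26007} = \sqrt{\left(-17724 + 6\right) - 26007} = \sqrt{-17718 - 26007} = \sqrt{-43725} = 5 i \sqrt{1749}$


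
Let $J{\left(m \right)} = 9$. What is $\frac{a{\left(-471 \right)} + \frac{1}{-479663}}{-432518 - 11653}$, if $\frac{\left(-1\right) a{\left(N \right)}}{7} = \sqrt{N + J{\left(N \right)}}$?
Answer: $\frac{1}{213052394373} + \frac{i \sqrt{462}}{63453} \approx 4.6937 \cdot 10^{-12} + 0.00033874 i$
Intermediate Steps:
$a{\left(N \right)} = - 7 \sqrt{9 + N}$ ($a{\left(N \right)} = - 7 \sqrt{N + 9} = - 7 \sqrt{9 + N}$)
$\frac{a{\left(-471 \right)} + \frac{1}{-479663}}{-432518 - 11653} = \frac{- 7 \sqrt{9 - 471} + \frac{1}{-479663}}{-432518 - 11653} = \frac{- 7 \sqrt{-462} - \frac{1}{479663}}{-444171} = \left(- 7 i \sqrt{462} - \frac{1}{479663}\right) \left(- \frac{1}{444171}\right) = \left(- \frac{1}{479663} - 7 i \sqrt{462}\right) \left(- \frac{1}{444171}\right) = \frac{1}{213052394373} + \frac{i \sqrt{462}}{63453}$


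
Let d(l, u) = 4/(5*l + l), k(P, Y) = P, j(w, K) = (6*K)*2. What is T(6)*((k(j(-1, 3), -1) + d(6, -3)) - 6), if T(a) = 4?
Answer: 1084/9 ≈ 120.44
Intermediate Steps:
j(w, K) = 12*K
d(l, u) = 2/(3*l) (d(l, u) = 4/((6*l)) = 4*(1/(6*l)) = 2/(3*l))
T(6)*((k(j(-1, 3), -1) + d(6, -3)) - 6) = 4*((12*3 + (⅔)/6) - 6) = 4*((36 + (⅔)*(⅙)) - 6) = 4*((36 + ⅑) - 6) = 4*(325/9 - 6) = 4*(271/9) = 1084/9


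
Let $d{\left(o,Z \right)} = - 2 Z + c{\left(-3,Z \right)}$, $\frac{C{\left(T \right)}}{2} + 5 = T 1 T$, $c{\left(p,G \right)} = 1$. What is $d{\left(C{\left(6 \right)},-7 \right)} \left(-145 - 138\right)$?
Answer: $-4245$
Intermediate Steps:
$C{\left(T \right)} = -10 + 2 T^{2}$ ($C{\left(T \right)} = -10 + 2 T 1 T = -10 + 2 T T = -10 + 2 T^{2}$)
$d{\left(o,Z \right)} = 1 - 2 Z$ ($d{\left(o,Z \right)} = - 2 Z + 1 = 1 - 2 Z$)
$d{\left(C{\left(6 \right)},-7 \right)} \left(-145 - 138\right) = \left(1 - -14\right) \left(-145 - 138\right) = \left(1 + 14\right) \left(-283\right) = 15 \left(-283\right) = -4245$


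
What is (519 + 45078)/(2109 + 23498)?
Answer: 45597/25607 ≈ 1.7806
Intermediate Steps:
(519 + 45078)/(2109 + 23498) = 45597/25607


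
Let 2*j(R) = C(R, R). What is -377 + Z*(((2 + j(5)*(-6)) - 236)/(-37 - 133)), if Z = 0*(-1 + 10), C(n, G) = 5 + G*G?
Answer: -377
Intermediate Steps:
C(n, G) = 5 + G²
j(R) = 5/2 + R²/2 (j(R) = (5 + R²)/2 = 5/2 + R²/2)
Z = 0 (Z = 0*9 = 0)
-377 + Z*(((2 + j(5)*(-6)) - 236)/(-37 - 133)) = -377 + 0*(((2 + (5/2 + (½)*5²)*(-6)) - 236)/(-37 - 133)) = -377 + 0*(((2 + (5/2 + (½)*25)*(-6)) - 236)/(-170)) = -377 + 0*(((2 + (5/2 + 25/2)*(-6)) - 236)*(-1/170)) = -377 + 0*(((2 + 15*(-6)) - 236)*(-1/170)) = -377 + 0*(((2 - 90) - 236)*(-1/170)) = -377 + 0*((-88 - 236)*(-1/170)) = -377 + 0*(-324*(-1/170)) = -377 + 0*(162/85) = -377 + 0 = -377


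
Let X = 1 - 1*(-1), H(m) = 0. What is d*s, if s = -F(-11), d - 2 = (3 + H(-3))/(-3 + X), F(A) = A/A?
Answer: 1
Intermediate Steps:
X = 2 (X = 1 + 1 = 2)
F(A) = 1
d = -1 (d = 2 + (3 + 0)/(-3 + 2) = 2 + 3/(-1) = 2 + 3*(-1) = 2 - 3 = -1)
s = -1 (s = -1*1 = -1)
d*s = -1*(-1) = 1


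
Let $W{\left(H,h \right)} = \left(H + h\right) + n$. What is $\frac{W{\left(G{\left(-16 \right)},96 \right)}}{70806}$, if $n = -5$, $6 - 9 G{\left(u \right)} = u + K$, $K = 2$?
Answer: $\frac{839}{637254} \approx 0.0013166$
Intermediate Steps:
$G{\left(u \right)} = \frac{4}{9} - \frac{u}{9}$ ($G{\left(u \right)} = \frac{2}{3} - \frac{u + 2}{9} = \frac{2}{3} - \frac{2 + u}{9} = \frac{2}{3} - \left(\frac{2}{9} + \frac{u}{9}\right) = \frac{4}{9} - \frac{u}{9}$)
$W{\left(H,h \right)} = -5 + H + h$ ($W{\left(H,h \right)} = \left(H + h\right) - 5 = -5 + H + h$)
$\frac{W{\left(G{\left(-16 \right)},96 \right)}}{70806} = \frac{-5 + \left(\frac{4}{9} - - \frac{16}{9}\right) + 96}{70806} = \left(-5 + \left(\frac{4}{9} + \frac{16}{9}\right) + 96\right) \frac{1}{70806} = \left(-5 + \frac{20}{9} + 96\right) \frac{1}{70806} = \frac{839}{9} \cdot \frac{1}{70806} = \frac{839}{637254}$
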